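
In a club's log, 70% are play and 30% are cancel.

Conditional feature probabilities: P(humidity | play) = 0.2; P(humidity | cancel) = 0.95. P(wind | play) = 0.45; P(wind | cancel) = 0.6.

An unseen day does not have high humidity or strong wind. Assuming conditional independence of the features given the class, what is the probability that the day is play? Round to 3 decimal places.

play: 0.7 × (1−0.2) × (1−0.45) = 0.308
cancel: 0.3 × (1−0.95) × (1−0.6) = 0.006
P(play | x) = 0.308 / 0.314 ≈ 0.981

0.981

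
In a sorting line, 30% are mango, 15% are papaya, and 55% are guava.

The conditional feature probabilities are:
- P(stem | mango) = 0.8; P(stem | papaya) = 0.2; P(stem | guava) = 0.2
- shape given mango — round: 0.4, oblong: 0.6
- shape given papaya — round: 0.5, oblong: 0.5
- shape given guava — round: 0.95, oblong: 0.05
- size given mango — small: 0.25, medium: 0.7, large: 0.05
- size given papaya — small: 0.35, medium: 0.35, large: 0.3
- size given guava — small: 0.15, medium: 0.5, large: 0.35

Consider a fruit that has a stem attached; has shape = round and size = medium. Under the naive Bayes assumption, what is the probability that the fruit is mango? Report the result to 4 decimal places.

mango: 0.3 × 0.8 × 0.4 × 0.7 = 0.0672
papaya: 0.15 × 0.2 × 0.5 × 0.35 = 0.00525
guava: 0.55 × 0.2 × 0.95 × 0.5 = 0.05225
P(mango | x) = 0.0672 / 0.1247 ≈ 0.5389

0.5389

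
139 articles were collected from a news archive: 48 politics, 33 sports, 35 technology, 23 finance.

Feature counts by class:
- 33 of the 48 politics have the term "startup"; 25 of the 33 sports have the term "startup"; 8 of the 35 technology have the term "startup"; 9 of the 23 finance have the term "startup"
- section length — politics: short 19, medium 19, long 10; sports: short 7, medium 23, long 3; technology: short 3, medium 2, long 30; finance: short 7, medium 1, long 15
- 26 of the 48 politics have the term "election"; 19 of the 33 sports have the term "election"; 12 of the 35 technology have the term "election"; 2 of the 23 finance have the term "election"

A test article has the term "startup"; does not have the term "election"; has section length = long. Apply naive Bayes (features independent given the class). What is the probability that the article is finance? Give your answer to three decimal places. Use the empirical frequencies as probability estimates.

0.383

politics: (48/139) × (33/48) × (10/48) × (22/48) ≈ 0.0226694
sports: (33/139) × (25/33) × (3/33) × (14/33) ≈ 0.0069366
technology: (35/139) × (8/35) × (30/35) × (23/35) ≈ 0.0324181
finance: (23/139) × (9/23) × (15/23) × (21/23) ≈ 0.0385552
P(finance | x) = 0.0385552 / 0.1005793 ≈ 0.383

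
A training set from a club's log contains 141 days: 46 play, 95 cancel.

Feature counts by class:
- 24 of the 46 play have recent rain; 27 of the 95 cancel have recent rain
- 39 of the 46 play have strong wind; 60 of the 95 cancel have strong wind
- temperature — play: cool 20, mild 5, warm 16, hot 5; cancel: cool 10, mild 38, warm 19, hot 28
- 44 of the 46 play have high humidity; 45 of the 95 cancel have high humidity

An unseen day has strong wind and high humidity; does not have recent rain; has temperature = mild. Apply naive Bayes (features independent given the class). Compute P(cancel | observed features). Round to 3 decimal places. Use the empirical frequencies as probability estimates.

play: (46/141) × (22/46) × (39/46) × (5/46) × (44/46) ≈ 0.0137536
cancel: (95/141) × (68/95) × (60/95) × (38/95) × (45/95) ≈ 0.057712
P(cancel | x) = 0.057712 / 0.0714656 ≈ 0.808

0.808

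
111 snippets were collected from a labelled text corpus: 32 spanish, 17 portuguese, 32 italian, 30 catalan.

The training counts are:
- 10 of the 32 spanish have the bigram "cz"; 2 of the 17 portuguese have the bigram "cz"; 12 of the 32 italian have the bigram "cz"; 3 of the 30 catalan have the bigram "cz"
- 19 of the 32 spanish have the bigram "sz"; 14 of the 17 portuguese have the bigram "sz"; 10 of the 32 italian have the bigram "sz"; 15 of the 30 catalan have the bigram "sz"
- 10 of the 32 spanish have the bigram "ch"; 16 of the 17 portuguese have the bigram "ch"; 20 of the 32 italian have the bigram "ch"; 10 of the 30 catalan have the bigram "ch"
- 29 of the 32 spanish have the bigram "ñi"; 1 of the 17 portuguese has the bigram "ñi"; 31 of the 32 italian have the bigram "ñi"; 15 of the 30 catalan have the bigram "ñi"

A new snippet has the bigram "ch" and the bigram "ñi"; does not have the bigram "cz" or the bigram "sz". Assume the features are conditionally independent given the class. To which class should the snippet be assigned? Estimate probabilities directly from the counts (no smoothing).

spanish: (32/111) × (22/32) × (13/32) × (10/32) × (29/32) ≈ 0.022803
portuguese: (17/111) × (15/17) × (3/17) × (16/17) × (1/17) ≈ 0.00132027
italian: (32/111) × (20/32) × (22/32) × (20/32) × (31/32) ≈ 0.0750018
catalan: (30/111) × (27/30) × (15/30) × (10/30) × (15/30) ≈ 0.0202703
Highest score → italian.

italian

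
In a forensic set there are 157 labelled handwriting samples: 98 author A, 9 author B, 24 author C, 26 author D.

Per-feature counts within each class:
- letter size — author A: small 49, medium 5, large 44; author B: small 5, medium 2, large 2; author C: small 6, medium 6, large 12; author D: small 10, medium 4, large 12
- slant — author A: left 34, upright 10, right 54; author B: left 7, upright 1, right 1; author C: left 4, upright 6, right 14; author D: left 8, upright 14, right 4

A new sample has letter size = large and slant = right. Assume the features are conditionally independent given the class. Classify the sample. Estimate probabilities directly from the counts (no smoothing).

author A

author A: (98/157) × (44/98) × (54/98) ≈ 0.154426
author B: (9/157) × (2/9) × (1/9) ≈ 0.00141543
author C: (24/157) × (12/24) × (14/24) ≈ 0.044586
author D: (26/157) × (12/26) × (4/26) ≈ 0.0117589
Highest score → author A.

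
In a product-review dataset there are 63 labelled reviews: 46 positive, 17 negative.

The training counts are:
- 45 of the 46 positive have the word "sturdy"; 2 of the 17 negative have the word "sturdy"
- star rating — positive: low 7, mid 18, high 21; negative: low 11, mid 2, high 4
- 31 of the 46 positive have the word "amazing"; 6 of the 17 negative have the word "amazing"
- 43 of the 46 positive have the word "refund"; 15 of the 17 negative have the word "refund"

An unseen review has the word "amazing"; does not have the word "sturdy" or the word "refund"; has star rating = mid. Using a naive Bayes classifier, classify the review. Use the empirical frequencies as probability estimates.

positive: (46/63) × (1/46) × (18/46) × (31/46) × (3/46) ≈ 0.000272987
negative: (17/63) × (15/17) × (2/17) × (6/17) × (2/17) ≈ 0.00116309
Highest score → negative.

negative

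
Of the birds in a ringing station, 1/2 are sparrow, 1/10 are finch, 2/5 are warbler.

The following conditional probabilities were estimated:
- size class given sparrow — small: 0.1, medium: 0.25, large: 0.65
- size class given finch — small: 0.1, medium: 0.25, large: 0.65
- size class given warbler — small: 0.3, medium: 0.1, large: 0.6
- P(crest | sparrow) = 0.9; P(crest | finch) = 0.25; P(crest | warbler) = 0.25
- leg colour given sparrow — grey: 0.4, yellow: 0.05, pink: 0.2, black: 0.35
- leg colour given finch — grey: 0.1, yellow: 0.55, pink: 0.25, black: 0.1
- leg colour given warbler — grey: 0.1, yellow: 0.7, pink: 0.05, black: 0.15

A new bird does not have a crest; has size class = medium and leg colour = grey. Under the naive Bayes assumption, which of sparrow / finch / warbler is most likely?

sparrow

sparrow: 0.5 × 0.25 × (1−0.9) × 0.4 = 0.005
finch: 0.1 × 0.25 × (1−0.25) × 0.1 = 0.001875
warbler: 0.4 × 0.1 × (1−0.25) × 0.1 = 0.003
Highest score → sparrow.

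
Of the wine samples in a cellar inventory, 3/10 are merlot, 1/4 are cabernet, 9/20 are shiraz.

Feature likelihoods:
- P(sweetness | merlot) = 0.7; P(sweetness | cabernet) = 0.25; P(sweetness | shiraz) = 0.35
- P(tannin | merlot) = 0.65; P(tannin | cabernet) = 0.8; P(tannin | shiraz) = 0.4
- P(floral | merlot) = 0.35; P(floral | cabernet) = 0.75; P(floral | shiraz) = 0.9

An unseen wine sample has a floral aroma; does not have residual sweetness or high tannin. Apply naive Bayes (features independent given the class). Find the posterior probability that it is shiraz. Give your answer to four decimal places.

0.8014

merlot: 0.3 × (1−0.7) × (1−0.65) × 0.35 = 0.011025
cabernet: 0.25 × (1−0.25) × (1−0.8) × 0.75 = 0.028125
shiraz: 0.45 × (1−0.35) × (1−0.4) × 0.9 = 0.15795
P(shiraz | x) = 0.15795 / 0.1971 ≈ 0.8014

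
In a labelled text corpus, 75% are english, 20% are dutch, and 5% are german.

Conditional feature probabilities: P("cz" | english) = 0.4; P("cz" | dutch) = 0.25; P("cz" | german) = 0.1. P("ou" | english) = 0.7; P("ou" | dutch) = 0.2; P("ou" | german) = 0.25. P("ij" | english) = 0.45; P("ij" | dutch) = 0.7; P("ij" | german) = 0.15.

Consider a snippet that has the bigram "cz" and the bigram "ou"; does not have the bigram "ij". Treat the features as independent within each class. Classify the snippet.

english: 0.75 × 0.4 × 0.7 × (1−0.45) = 0.1155
dutch: 0.2 × 0.25 × 0.2 × (1−0.7) = 0.003
german: 0.05 × 0.1 × 0.25 × (1−0.15) = 0.0010625
Highest score → english.

english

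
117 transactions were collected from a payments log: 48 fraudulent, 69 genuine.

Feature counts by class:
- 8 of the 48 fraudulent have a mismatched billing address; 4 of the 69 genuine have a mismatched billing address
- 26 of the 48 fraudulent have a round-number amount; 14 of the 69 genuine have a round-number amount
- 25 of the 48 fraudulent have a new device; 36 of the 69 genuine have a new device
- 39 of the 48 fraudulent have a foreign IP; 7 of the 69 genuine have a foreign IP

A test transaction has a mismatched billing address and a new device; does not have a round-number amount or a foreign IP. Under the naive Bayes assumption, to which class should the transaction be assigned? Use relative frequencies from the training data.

genuine

fraudulent: (48/117) × (8/48) × (22/48) × (25/48) × (9/48) ≈ 0.00306045
genuine: (69/117) × (4/69) × (55/69) × (36/69) × (62/69) ≈ 0.0127757
Highest score → genuine.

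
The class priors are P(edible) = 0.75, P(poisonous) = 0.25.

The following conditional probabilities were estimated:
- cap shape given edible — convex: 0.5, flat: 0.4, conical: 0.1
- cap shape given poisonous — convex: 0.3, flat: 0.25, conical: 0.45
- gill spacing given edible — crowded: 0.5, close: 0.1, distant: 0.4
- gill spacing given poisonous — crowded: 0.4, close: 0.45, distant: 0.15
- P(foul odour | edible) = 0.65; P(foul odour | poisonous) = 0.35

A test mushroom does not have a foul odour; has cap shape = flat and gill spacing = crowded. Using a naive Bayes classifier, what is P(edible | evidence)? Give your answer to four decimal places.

edible: 0.75 × 0.4 × 0.5 × (1−0.65) = 0.0525
poisonous: 0.25 × 0.25 × 0.4 × (1−0.35) = 0.01625
P(edible | x) = 0.0525 / 0.06875 ≈ 0.7636

0.7636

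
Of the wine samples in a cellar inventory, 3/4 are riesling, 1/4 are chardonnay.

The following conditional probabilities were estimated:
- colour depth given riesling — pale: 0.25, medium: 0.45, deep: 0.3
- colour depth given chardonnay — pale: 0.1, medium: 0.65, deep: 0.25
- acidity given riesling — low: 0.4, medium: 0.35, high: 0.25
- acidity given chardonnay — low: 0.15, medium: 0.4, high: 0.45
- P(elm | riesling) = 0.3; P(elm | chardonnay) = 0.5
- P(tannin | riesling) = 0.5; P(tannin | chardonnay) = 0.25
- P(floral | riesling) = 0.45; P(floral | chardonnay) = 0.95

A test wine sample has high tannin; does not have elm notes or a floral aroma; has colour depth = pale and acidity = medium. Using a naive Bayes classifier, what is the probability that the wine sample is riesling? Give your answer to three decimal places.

0.995

riesling: 0.75 × 0.25 × 0.35 × (1−0.3) × 0.5 × (1−0.45) = 0.0126328125
chardonnay: 0.25 × 0.1 × 0.4 × (1−0.5) × 0.25 × (1−0.95) = 0.0000625
P(riesling | x) = 0.0126328125 / 0.0126953125 ≈ 0.995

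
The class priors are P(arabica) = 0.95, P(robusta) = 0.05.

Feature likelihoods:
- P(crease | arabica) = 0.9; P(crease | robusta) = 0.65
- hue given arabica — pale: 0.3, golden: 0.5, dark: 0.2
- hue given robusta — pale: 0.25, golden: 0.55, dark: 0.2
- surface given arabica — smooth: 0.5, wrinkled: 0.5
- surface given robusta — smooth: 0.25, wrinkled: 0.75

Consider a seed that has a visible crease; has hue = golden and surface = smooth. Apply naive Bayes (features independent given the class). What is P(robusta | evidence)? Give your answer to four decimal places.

0.0205

arabica: 0.95 × 0.9 × 0.5 × 0.5 = 0.21375
robusta: 0.05 × 0.65 × 0.55 × 0.25 = 0.00446875
P(robusta | x) = 0.00446875 / 0.21821875 ≈ 0.0205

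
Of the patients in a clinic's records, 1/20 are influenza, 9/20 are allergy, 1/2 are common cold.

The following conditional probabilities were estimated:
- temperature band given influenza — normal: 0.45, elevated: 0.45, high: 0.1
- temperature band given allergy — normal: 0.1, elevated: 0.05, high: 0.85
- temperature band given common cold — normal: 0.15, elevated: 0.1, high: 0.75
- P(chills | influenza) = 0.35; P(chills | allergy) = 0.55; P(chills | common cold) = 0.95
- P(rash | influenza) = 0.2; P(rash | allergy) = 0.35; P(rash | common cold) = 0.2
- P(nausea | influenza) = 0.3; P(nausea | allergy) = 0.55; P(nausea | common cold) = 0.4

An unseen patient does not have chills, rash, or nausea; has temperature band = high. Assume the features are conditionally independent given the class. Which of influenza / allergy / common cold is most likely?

allergy

influenza: 0.05 × 0.1 × (1−0.35) × (1−0.2) × (1−0.3) = 0.00182
allergy: 0.45 × 0.85 × (1−0.55) × (1−0.35) × (1−0.55) = 0.0503465625
common cold: 0.5 × 0.75 × (1−0.95) × (1−0.2) × (1−0.4) = 0.009
Highest score → allergy.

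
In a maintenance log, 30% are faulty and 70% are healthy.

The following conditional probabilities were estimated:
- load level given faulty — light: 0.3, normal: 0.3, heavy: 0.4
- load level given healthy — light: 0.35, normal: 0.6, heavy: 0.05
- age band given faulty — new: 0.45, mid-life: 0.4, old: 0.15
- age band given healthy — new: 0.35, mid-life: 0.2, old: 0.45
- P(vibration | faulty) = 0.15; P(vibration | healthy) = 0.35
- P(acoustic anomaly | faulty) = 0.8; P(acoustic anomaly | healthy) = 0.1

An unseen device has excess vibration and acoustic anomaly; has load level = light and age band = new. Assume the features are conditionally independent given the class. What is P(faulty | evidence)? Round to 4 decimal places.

0.6182

faulty: 0.3 × 0.3 × 0.45 × 0.15 × 0.8 = 0.00486
healthy: 0.7 × 0.35 × 0.35 × 0.35 × 0.1 = 0.00300125
P(faulty | x) = 0.00486 / 0.00786125 ≈ 0.6182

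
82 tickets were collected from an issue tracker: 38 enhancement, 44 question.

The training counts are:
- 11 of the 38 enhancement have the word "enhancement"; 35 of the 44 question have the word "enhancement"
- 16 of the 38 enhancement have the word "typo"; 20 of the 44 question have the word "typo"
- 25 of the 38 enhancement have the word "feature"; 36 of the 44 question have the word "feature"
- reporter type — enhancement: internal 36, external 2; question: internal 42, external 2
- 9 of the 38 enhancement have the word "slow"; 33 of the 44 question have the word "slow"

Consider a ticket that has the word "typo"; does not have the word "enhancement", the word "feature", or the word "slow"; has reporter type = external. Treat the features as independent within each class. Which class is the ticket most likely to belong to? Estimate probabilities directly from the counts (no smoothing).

enhancement: (38/82) × (27/38) × (16/38) × (13/38) × (2/38) × (29/38) ≈ 0.00190505
question: (44/82) × (9/44) × (20/44) × (8/44) × (2/44) × (11/44) ≈ 0.000103077
Highest score → enhancement.

enhancement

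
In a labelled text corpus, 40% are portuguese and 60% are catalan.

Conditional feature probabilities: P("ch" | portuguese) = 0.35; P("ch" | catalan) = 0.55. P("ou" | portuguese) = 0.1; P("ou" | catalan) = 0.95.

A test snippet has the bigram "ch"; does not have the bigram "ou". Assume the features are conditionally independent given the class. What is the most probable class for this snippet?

portuguese: 0.4 × 0.35 × (1−0.1) = 0.126
catalan: 0.6 × 0.55 × (1−0.95) = 0.0165
Highest score → portuguese.

portuguese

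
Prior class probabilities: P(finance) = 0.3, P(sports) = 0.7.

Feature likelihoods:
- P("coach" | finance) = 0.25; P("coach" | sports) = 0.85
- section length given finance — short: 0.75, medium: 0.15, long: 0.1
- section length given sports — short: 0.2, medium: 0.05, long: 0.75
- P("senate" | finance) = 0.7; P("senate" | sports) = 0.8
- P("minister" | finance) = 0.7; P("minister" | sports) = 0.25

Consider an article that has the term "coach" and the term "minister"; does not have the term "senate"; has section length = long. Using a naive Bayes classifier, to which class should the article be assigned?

finance: 0.3 × 0.25 × 0.1 × (1−0.7) × 0.7 = 0.001575
sports: 0.7 × 0.85 × 0.75 × (1−0.8) × 0.25 = 0.0223125
Highest score → sports.

sports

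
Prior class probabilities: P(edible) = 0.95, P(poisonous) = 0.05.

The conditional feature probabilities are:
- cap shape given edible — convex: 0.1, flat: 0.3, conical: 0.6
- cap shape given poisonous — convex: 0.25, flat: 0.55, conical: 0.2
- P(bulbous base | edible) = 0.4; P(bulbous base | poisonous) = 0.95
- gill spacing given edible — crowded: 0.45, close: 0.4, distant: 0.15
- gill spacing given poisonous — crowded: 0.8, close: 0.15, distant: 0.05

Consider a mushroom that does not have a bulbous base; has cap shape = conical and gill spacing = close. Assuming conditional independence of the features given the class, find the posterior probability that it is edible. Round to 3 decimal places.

0.999

edible: 0.95 × 0.6 × (1−0.4) × 0.4 = 0.1368
poisonous: 0.05 × 0.2 × (1−0.95) × 0.15 = 0.000075
P(edible | x) = 0.1368 / 0.136875 ≈ 0.999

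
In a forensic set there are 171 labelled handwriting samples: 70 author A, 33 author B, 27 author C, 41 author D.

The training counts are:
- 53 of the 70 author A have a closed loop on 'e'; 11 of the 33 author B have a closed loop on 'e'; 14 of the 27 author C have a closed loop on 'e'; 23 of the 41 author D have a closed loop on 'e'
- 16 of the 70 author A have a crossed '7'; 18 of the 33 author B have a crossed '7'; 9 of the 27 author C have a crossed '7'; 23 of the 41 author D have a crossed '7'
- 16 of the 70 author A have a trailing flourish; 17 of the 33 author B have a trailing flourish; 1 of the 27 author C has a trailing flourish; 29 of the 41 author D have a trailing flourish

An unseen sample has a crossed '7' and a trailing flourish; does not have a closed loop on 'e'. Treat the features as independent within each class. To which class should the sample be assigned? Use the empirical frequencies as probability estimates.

author D

author A: (70/171) × (17/70) × (16/70) × (16/70) ≈ 0.00519394
author B: (33/171) × (22/33) × (18/33) × (17/33) ≈ 0.036151
author C: (27/171) × (13/27) × (9/27) × (1/27) ≈ 0.00093856
author D: (41/171) × (18/41) × (23/41) × (29/41) ≈ 0.0417671
Highest score → author D.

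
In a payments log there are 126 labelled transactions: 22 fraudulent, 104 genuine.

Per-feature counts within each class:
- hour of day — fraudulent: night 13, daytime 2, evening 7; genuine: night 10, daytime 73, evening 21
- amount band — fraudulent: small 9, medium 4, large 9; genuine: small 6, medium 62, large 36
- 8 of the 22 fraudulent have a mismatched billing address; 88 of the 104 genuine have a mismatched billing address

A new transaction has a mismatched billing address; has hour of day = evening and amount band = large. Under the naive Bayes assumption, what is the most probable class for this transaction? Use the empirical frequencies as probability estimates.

fraudulent: (22/126) × (7/22) × (9/22) × (8/22) ≈ 0.00826446
genuine: (104/126) × (21/104) × (36/104) × (88/104) ≈ 0.0488166
Highest score → genuine.

genuine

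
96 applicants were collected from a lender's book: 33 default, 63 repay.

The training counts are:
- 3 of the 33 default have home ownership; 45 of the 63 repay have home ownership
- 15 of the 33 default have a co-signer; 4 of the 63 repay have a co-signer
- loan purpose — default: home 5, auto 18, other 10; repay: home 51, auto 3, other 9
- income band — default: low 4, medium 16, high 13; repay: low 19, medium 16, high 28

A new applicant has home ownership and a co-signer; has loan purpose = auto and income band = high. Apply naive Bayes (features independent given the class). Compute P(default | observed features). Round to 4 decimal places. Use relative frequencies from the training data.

default: (33/96) × (3/33) × (15/33) × (18/33) × (13/33) ≈ 0.00305222
repay: (63/96) × (45/63) × (4/63) × (3/63) × (28/63) ≈ 0.000629882
P(default | x) = 0.00305222 / 0.003682102 ≈ 0.8289

0.8289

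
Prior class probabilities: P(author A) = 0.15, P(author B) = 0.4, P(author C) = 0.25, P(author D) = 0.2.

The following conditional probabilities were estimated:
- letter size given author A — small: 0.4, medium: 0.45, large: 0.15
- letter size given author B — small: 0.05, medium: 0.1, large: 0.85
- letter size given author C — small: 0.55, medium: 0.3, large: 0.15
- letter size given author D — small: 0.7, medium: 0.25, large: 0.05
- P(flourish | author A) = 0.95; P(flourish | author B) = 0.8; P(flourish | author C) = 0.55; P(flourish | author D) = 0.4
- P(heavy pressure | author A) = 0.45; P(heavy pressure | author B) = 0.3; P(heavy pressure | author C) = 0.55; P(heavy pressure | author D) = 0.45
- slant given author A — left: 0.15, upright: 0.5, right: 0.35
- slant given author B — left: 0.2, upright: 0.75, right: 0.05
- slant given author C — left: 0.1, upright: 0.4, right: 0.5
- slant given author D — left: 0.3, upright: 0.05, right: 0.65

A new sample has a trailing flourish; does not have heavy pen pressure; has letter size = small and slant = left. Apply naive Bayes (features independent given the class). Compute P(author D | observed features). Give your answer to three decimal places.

0.472

author A: 0.15 × 0.4 × 0.95 × (1−0.45) × 0.15 = 0.0047025
author B: 0.4 × 0.05 × 0.8 × (1−0.3) × 0.2 = 0.00224
author C: 0.25 × 0.55 × 0.55 × (1−0.55) × 0.1 = 0.003403125
author D: 0.2 × 0.7 × 0.4 × (1−0.45) × 0.3 = 0.00924
P(author D | x) = 0.00924 / 0.019585625 ≈ 0.472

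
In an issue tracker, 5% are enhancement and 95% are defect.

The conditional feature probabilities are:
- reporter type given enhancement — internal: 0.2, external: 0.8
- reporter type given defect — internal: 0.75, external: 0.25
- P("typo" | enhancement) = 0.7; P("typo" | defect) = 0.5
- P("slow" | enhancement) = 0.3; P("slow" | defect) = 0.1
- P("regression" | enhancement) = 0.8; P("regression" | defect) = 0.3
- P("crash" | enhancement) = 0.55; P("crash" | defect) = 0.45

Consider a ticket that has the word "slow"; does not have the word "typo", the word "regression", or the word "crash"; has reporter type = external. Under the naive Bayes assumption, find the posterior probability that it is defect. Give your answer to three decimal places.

enhancement: 0.05 × 0.8 × (1−0.7) × 0.3 × (1−0.8) × (1−0.55) = 0.000324
defect: 0.95 × 0.25 × (1−0.5) × 0.1 × (1−0.3) × (1−0.45) = 0.004571875
P(defect | x) = 0.004571875 / 0.004895875 ≈ 0.934

0.934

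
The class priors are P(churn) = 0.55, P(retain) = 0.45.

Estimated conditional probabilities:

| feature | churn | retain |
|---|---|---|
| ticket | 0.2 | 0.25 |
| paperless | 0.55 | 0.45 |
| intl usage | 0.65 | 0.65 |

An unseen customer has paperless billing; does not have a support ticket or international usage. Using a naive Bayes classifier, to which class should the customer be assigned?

churn: 0.55 × (1−0.2) × 0.55 × (1−0.65) = 0.0847
retain: 0.45 × (1−0.25) × 0.45 × (1−0.65) = 0.05315625
Highest score → churn.

churn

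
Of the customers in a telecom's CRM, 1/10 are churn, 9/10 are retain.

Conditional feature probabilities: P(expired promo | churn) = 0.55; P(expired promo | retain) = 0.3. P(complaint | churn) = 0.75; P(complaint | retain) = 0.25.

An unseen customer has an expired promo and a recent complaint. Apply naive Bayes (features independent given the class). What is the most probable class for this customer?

churn: 0.1 × 0.55 × 0.75 = 0.04125
retain: 0.9 × 0.3 × 0.25 = 0.0675
Highest score → retain.

retain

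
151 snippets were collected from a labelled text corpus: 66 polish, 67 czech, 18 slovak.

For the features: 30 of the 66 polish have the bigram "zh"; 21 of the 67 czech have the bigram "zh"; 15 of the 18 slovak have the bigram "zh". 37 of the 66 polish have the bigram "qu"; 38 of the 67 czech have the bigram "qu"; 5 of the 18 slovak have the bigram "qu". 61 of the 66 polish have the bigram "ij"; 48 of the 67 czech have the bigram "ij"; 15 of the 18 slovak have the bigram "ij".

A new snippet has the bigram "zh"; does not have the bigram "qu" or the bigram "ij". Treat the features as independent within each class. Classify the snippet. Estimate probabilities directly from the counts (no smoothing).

polish: (66/151) × (30/66) × (29/66) × (5/66) ≈ 0.00661339
czech: (67/151) × (21/67) × (29/67) × (19/67) ≈ 0.0170704
slovak: (18/151) × (15/18) × (13/18) × (3/18) ≈ 0.0119573
Highest score → czech.

czech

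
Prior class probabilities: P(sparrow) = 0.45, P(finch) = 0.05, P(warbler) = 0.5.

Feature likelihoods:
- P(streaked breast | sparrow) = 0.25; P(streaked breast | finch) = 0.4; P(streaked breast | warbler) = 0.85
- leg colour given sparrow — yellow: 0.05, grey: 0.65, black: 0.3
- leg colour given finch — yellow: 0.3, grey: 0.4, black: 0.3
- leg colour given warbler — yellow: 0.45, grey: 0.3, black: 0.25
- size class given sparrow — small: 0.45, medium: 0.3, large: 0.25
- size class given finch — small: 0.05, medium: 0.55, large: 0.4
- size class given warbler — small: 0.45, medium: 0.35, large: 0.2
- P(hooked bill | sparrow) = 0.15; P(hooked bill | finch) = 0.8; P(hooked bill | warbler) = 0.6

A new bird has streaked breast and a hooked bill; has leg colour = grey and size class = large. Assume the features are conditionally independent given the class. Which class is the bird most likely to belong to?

sparrow: 0.45 × 0.25 × 0.65 × 0.25 × 0.15 = 0.0027421875
finch: 0.05 × 0.4 × 0.4 × 0.4 × 0.8 = 0.00256
warbler: 0.5 × 0.85 × 0.3 × 0.2 × 0.6 = 0.0153
Highest score → warbler.

warbler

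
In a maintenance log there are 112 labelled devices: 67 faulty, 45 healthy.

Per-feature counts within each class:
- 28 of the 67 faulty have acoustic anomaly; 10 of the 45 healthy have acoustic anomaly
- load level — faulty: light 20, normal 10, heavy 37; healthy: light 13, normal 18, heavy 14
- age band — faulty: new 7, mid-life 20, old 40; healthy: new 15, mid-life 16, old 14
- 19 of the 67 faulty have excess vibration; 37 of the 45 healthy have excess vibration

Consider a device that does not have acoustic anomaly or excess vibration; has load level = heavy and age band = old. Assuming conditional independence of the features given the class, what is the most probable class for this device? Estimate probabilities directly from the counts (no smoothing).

faulty

faulty: (67/112) × (39/67) × (37/67) × (40/67) × (48/67) ≈ 0.082248
healthy: (45/112) × (35/45) × (14/45) × (14/45) × (8/45) ≈ 0.00537723
Highest score → faulty.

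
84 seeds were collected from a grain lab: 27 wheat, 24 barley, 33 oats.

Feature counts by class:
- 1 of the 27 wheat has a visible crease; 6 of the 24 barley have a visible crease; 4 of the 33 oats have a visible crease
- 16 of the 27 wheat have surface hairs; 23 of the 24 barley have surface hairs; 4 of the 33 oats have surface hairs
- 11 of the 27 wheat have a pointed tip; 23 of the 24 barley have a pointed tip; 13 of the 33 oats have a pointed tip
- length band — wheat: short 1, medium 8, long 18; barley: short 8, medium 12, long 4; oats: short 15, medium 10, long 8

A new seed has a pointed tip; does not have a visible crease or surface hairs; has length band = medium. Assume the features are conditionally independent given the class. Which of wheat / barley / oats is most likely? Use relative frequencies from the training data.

wheat: (27/84) × (26/27) × (11/27) × (11/27) × (8/27) ≈ 0.0152222
barley: (24/84) × (18/24) × (1/24) × (23/24) × (12/24) ≈ 0.00427827
oats: (33/84) × (29/33) × (29/33) × (13/33) × (10/33) ≈ 0.0362175
Highest score → oats.

oats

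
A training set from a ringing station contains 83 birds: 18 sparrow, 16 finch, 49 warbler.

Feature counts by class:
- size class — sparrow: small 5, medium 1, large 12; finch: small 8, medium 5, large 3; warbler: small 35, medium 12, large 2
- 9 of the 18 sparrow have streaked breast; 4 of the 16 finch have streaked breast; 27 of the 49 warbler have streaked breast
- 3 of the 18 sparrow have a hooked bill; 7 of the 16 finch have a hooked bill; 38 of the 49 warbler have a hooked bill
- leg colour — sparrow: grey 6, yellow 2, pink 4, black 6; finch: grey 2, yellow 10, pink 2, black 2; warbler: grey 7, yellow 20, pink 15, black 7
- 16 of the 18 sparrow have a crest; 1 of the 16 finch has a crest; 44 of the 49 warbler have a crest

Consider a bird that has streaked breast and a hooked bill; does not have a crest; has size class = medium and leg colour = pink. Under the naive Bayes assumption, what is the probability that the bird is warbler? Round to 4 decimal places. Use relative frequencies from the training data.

0.7077

sparrow: (18/83) × (1/18) × (9/18) × (3/18) × (4/18) × (2/18) ≈ 0.0000247905
finch: (16/83) × (5/16) × (4/16) × (7/16) × (2/16) × (15/16) ≈ 0.000772131
warbler: (49/83) × (12/49) × (27/49) × (38/49) × (15/49) × (5/49) ≈ 0.00192987
P(warbler | x) = 0.00192987 / 0.0027267915 ≈ 0.7077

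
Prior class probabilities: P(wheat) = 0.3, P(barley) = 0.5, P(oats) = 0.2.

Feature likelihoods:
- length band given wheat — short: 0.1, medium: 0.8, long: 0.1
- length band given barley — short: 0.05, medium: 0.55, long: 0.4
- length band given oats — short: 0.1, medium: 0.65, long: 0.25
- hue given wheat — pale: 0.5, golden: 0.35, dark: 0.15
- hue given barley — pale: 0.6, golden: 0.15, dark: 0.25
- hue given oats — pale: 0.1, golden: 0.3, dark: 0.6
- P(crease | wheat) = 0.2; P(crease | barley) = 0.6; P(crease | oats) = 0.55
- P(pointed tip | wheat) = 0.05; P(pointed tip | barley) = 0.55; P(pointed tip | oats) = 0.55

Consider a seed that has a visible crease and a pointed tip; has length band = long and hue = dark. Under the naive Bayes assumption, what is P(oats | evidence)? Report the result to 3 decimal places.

wheat: 0.3 × 0.1 × 0.15 × 0.2 × 0.05 = 0.000045
barley: 0.5 × 0.4 × 0.25 × 0.6 × 0.55 = 0.0165
oats: 0.2 × 0.25 × 0.6 × 0.55 × 0.55 = 0.009075
P(oats | x) = 0.009075 / 0.02562 ≈ 0.354

0.354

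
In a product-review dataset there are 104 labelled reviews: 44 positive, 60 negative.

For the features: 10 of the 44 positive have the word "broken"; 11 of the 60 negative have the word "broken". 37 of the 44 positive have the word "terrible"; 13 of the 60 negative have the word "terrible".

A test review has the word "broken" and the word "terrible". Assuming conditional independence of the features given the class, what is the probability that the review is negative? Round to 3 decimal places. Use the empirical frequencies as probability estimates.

0.221

positive: (44/104) × (10/44) × (37/44) ≈ 0.0808566
negative: (60/104) × (11/60) × (13/60) ≈ 0.0229167
P(negative | x) = 0.0229167 / 0.1037733 ≈ 0.221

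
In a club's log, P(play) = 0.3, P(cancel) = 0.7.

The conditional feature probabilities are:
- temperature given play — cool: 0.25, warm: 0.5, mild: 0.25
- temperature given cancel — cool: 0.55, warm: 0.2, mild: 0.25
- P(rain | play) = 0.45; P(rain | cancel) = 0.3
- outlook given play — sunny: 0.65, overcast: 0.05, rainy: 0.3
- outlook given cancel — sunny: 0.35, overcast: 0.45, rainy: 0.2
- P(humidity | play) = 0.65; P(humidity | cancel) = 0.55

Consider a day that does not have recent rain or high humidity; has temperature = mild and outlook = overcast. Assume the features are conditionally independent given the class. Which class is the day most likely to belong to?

play: 0.3 × 0.25 × (1−0.45) × 0.05 × (1−0.65) = 0.000721875
cancel: 0.7 × 0.25 × (1−0.3) × 0.45 × (1−0.55) = 0.02480625
Highest score → cancel.

cancel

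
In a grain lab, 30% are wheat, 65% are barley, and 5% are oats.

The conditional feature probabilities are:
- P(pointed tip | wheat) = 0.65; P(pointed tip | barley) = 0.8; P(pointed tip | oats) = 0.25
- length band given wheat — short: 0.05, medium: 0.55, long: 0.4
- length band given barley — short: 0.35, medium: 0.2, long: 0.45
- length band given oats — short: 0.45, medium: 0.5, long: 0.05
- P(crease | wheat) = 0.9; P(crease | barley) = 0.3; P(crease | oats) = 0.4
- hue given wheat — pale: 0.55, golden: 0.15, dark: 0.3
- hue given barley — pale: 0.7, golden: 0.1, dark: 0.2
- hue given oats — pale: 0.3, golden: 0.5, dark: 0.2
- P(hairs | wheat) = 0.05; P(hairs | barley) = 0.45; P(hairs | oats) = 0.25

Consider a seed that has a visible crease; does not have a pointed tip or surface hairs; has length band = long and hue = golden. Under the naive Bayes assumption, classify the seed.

wheat: 0.3 × (1−0.65) × 0.4 × 0.9 × 0.15 × (1−0.05) = 0.0053865
barley: 0.65 × (1−0.8) × 0.45 × 0.3 × 0.1 × (1−0.45) = 0.00096525
oats: 0.05 × (1−0.25) × 0.05 × 0.4 × 0.5 × (1−0.25) = 0.00028125
Highest score → wheat.

wheat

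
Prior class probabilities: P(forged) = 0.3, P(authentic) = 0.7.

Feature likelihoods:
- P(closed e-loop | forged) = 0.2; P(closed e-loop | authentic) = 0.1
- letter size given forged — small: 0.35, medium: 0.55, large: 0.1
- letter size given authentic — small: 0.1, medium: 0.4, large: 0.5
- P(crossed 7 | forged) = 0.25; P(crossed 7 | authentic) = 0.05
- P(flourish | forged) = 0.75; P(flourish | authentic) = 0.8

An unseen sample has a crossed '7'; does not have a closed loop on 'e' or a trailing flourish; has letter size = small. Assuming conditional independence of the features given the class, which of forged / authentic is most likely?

forged

forged: 0.3 × (1−0.2) × 0.35 × 0.25 × (1−0.75) = 0.00525
authentic: 0.7 × (1−0.1) × 0.1 × 0.05 × (1−0.8) = 0.00063
Highest score → forged.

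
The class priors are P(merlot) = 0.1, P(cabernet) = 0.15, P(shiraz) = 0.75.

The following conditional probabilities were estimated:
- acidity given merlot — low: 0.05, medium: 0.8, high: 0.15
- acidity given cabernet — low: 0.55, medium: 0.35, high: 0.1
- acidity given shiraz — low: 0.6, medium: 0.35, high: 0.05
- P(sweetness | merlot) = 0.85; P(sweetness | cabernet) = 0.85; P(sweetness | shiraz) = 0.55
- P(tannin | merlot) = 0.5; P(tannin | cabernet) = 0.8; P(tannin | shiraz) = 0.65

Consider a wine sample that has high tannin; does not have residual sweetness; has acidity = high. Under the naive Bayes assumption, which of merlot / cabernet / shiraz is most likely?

merlot: 0.1 × 0.15 × (1−0.85) × 0.5 = 0.001125
cabernet: 0.15 × 0.1 × (1−0.85) × 0.8 = 0.0018
shiraz: 0.75 × 0.05 × (1−0.55) × 0.65 = 0.01096875
Highest score → shiraz.

shiraz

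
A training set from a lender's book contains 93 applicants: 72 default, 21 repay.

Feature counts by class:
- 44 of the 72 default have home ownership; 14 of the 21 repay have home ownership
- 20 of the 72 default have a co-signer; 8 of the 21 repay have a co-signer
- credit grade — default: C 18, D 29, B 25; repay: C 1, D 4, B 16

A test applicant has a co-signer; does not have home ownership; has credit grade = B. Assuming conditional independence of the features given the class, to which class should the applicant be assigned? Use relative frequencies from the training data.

default

default: (72/93) × (28/72) × (20/72) × (25/72) ≈ 0.0290389
repay: (21/93) × (7/21) × (8/21) × (16/21) ≈ 0.0218467
Highest score → default.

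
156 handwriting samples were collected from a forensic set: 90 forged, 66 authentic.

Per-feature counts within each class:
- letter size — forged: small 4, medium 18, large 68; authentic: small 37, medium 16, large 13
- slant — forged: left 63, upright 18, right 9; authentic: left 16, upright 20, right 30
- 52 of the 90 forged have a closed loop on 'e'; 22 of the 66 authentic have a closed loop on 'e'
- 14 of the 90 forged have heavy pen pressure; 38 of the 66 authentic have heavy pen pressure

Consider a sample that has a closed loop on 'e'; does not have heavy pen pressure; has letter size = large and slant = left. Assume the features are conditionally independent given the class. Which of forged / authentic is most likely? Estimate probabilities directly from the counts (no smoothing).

forged

forged: (90/156) × (68/90) × (63/90) × (52/90) × (76/90) ≈ 0.148872
authentic: (66/156) × (13/66) × (16/66) × (22/66) × (28/66) ≈ 0.00285685
Highest score → forged.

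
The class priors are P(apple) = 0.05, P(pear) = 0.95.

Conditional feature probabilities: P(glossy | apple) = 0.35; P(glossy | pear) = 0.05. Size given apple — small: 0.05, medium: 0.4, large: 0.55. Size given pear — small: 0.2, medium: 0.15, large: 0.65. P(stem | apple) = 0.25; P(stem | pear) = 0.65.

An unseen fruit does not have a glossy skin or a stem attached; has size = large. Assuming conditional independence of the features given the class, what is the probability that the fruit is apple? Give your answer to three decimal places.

0.061

apple: 0.05 × (1−0.35) × 0.55 × (1−0.25) = 0.01340625
pear: 0.95 × (1−0.05) × 0.65 × (1−0.65) = 0.20531875
P(apple | x) = 0.01340625 / 0.218725 ≈ 0.061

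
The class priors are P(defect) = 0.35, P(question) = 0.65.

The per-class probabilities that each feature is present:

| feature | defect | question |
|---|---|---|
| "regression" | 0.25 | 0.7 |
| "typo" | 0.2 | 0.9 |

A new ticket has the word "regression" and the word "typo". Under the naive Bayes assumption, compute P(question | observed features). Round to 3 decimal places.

defect: 0.35 × 0.25 × 0.2 = 0.0175
question: 0.65 × 0.7 × 0.9 = 0.4095
P(question | x) = 0.4095 / 0.427 ≈ 0.959

0.959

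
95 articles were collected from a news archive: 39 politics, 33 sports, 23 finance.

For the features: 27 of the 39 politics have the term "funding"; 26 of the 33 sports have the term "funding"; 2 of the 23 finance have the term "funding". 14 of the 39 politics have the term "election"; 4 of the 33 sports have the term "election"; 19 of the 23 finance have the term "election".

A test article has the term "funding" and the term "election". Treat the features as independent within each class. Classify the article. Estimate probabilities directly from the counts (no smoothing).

politics: (39/95) × (27/39) × (14/39) ≈ 0.102024
sports: (33/95) × (26/33) × (4/33) ≈ 0.0331738
finance: (23/95) × (2/23) × (19/23) ≈ 0.0173913
Highest score → politics.

politics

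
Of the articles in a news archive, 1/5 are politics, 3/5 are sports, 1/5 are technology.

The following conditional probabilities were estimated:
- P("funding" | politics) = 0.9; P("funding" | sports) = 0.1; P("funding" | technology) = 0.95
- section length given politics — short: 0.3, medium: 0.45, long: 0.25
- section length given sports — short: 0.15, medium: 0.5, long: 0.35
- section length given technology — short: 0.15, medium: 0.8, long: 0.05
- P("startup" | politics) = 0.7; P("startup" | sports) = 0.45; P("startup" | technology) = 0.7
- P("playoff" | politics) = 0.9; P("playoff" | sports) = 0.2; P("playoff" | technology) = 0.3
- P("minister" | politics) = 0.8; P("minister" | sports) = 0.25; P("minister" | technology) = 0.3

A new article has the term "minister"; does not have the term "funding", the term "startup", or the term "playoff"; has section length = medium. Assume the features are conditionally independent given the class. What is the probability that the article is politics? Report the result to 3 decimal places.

politics: 0.2 × (1−0.9) × 0.45 × (1−0.7) × (1−0.9) × 0.8 = 0.000216
sports: 0.6 × (1−0.1) × 0.5 × (1−0.45) × (1−0.2) × 0.25 = 0.0297
technology: 0.2 × (1−0.95) × 0.8 × (1−0.7) × (1−0.3) × 0.3 = 0.000504
P(politics | x) = 0.000216 / 0.03042 ≈ 0.007

0.007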